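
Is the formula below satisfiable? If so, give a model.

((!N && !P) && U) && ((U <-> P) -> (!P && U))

U=T, P=F, N=F

  (!N && !P) && U = True
    !N && !P = True
      !N = True
      !P = True
  (U <-> P) -> (!P && U) = True
    U <-> P = False
    !P && U = True
      !P = True
Both conjuncts True, so the formula holds.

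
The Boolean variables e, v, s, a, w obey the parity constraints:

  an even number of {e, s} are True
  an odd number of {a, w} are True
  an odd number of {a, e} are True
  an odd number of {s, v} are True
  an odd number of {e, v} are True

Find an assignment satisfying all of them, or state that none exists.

e: False; v: True; s: False; a: True; w: False

{e, s}: 0 true → even ✓
{a, w}: 1 true → odd ✓
{a, e}: 1 true → odd ✓
{s, v}: 1 true → odd ✓
{e, v}: 1 true → odd ✓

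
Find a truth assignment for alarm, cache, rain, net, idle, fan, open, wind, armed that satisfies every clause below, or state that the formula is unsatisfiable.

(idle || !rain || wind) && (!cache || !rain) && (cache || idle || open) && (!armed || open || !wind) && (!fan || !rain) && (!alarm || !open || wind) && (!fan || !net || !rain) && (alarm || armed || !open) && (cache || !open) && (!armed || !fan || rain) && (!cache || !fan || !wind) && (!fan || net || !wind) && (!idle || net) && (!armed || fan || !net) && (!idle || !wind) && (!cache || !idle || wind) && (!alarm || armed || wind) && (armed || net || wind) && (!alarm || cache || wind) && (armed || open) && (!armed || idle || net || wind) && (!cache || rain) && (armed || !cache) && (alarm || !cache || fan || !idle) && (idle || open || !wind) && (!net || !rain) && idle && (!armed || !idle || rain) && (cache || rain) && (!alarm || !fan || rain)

Unsatisfiable

Case net = True:
  (!net || !rain) forces rain = False.
  (!cache || rain) forces cache = False.
  Clause (cache || rain) is falsified — contradiction.
Case net = False:
  (!idle || net) forces idle = False.
  Clause (idle) is falsified — contradiction.
Both cases fail, so the formula is unsatisfiable.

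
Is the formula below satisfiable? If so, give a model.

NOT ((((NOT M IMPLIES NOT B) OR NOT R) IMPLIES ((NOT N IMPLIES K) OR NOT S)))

R = False; B = True; M = True; K = False; S = True; N = False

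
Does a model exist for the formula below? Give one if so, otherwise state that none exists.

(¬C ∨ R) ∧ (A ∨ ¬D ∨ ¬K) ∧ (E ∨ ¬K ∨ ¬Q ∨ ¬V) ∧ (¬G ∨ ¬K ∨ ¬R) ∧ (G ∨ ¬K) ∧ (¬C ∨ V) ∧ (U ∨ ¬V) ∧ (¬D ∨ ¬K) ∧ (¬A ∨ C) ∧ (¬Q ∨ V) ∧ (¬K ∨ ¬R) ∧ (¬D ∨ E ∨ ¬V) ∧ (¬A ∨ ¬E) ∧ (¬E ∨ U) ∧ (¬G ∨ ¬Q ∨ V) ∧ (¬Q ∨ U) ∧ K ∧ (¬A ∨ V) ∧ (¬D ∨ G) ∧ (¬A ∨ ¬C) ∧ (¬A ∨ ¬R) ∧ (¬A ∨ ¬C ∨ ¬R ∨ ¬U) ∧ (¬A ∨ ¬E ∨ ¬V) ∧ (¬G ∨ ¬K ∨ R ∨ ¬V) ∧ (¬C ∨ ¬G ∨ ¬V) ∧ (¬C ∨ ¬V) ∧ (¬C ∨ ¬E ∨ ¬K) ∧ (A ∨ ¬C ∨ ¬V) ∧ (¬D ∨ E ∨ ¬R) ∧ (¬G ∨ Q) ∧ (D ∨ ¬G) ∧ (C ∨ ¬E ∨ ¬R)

Case D = True:
  (¬D ∨ ¬K) forces K = False.
  Clause (K) is falsified — contradiction.
Case D = False:
  (K) forces K = True.
  (G ∨ ¬K) forces G = True.
  Clause (D ∨ ¬G) is falsified — contradiction.
Both cases fail, so the formula is unsatisfiable.

Unsatisfiable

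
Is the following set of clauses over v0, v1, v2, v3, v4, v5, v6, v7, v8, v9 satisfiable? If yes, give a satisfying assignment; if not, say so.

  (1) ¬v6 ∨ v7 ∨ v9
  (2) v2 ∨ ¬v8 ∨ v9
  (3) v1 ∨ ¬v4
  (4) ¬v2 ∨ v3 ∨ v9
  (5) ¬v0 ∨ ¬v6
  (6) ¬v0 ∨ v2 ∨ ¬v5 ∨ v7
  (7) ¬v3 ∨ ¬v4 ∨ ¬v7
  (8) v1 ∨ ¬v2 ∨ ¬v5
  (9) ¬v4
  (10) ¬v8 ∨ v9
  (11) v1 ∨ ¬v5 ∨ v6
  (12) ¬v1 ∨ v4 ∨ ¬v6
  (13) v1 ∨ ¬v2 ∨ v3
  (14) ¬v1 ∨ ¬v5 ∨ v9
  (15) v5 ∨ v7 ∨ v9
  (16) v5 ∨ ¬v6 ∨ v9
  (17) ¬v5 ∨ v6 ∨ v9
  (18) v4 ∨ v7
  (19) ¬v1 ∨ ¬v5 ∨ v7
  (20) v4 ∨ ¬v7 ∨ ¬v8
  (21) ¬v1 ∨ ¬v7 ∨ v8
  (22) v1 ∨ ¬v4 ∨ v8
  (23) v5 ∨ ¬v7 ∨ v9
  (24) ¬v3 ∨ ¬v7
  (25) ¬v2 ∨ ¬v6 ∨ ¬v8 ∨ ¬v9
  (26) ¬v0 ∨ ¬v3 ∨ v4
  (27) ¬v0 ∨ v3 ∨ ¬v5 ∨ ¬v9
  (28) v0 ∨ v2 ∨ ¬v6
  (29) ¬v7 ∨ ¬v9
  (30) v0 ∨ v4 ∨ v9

Case v4 = True:
  Clause (¬v4) is falsified — contradiction.
Case v4 = False:
  (v4 ∨ v7) forces v7 = True.
  (v4 ∨ ¬v7 ∨ ¬v8) forces v8 = False.
  (¬v1 ∨ ¬v7 ∨ v8) forces v1 = False.
  (¬v3 ∨ ¬v7) forces v3 = False.
  (v1 ∨ ¬v2 ∨ v3) forces v2 = False.
  (¬v7 ∨ ¬v9) forces v9 = False.
  (v5 ∨ ¬v7 ∨ v9) forces v5 = True.
  (v1 ∨ ¬v5 ∨ v6) forces v6 = True.
  (¬v0 ∨ ¬v6) forces v0 = False.
  Clause (v0 ∨ v2 ∨ ¬v6) is falsified — contradiction.
Both cases fail, so the formula is unsatisfiable.

No satisfying assignment exists.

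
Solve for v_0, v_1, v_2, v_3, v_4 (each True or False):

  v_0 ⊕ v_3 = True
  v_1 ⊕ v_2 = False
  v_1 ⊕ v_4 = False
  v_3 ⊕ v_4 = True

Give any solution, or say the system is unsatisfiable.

v_0 = False; v_1 = False; v_2 = False; v_3 = True; v_4 = False

v_0 ⊕ v_3 = F ⊕ T = True ✓
v_1 ⊕ v_2 = F ⊕ F = False ✓
v_1 ⊕ v_4 = F ⊕ F = False ✓
v_3 ⊕ v_4 = T ⊕ F = True ✓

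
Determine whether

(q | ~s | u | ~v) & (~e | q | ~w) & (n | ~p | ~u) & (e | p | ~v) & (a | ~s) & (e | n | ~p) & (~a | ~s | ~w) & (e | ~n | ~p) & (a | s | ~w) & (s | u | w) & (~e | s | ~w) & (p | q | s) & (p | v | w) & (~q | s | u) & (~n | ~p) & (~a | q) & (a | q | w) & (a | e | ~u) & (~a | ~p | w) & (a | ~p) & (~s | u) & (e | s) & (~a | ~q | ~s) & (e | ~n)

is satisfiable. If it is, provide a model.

q: True, v: True, a: True, e: True, w: False, p: False, n: True, s: False, u: True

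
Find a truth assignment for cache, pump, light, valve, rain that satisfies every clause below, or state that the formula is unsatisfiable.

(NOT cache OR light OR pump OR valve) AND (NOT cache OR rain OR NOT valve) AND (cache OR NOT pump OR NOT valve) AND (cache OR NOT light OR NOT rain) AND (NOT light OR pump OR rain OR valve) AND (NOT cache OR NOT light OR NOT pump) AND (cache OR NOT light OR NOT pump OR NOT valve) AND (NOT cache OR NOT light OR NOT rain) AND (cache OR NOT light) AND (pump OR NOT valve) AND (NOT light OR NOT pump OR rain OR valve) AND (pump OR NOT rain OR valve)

cache = True; pump = True; light = False; valve = False; rain = True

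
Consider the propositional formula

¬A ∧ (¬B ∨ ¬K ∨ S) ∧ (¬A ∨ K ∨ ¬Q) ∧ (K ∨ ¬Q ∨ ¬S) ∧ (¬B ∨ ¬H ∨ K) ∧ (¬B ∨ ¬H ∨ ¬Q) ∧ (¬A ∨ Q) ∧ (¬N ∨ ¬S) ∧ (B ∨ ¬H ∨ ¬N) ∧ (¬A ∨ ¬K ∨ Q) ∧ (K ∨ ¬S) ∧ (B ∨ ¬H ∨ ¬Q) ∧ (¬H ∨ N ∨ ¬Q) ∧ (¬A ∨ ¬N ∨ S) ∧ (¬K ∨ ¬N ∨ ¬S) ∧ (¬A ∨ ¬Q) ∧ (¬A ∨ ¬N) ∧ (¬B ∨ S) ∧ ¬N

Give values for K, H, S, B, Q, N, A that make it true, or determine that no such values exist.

Unit clause (¬A) forces A = False.
Unit clause (¬N) forces N = False.
Set K = True.
Set H = False.
Set S = False.
  then (¬B ∨ ¬K ∨ S) forces B = False.
Set Q = False.
All clauses satisfied.

K = True, H = False, S = False, B = False, Q = False, N = False, A = False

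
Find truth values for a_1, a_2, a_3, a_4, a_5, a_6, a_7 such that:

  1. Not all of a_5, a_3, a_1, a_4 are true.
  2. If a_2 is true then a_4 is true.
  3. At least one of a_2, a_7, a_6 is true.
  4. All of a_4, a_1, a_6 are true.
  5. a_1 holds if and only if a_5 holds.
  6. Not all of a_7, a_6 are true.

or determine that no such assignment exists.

a_1 = True, a_2 = True, a_3 = False, a_4 = True, a_5 = True, a_6 = True, a_7 = False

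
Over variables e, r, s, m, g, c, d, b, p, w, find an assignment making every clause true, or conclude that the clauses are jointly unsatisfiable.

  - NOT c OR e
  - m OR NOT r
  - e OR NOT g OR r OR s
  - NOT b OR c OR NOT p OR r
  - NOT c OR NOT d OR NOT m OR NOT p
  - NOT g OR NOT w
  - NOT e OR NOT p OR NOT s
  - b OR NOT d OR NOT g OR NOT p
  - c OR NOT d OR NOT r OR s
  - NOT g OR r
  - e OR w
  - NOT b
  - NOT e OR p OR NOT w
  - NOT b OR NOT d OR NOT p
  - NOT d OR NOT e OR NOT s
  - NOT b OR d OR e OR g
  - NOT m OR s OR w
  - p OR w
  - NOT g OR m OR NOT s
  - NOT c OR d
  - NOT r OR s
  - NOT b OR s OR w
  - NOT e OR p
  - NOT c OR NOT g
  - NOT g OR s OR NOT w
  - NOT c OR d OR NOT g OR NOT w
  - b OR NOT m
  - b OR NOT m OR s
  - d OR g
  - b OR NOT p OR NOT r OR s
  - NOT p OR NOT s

e = True, r = False, s = False, m = False, g = False, c = False, d = True, b = False, p = True, w = False

Unit clause (NOT b) forces b = False.
In (b OR NOT m) only NOT m is left, so m = False.
In (m OR NOT r) only NOT r is left, so r = False.
In (NOT g OR r) only NOT g is left, so g = False.
In (d OR g) only d is left, so d = True.
Set e = True.
  then (NOT d OR NOT e OR NOT s) forces s = False.
  then (NOT e OR p) forces p = True.
Set c = False.
Set w = False.
All clauses satisfied.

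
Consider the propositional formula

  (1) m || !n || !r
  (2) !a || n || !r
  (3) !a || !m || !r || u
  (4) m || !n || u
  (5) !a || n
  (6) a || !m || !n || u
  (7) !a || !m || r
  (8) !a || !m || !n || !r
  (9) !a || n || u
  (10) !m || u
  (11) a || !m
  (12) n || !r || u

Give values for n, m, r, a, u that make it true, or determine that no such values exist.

Set n = True.
Try m = True:
  (!m || u) forces u = True.
  (a || !m) forces a = True.
  (!a || !m || r) forces r = True.
  clause (!a || !m || !n || !r) is falsified — backtrack.
So m = False.
  then (m || !n || !r) forces r = False.
  then (m || !n || u) forces u = True.
Set a = True.
All clauses satisfied.

n = True, m = False, r = False, a = True, u = True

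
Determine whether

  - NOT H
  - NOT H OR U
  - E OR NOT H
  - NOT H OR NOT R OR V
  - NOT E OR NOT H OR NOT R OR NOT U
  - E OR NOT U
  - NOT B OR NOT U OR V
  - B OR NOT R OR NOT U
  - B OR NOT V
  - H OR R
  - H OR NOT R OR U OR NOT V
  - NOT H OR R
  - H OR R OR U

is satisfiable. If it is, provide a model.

Unit clause (NOT H) forces H = False.
In (H OR R) only R is left, so R = True.
Set U = False.
  then (H OR NOT R OR U OR NOT V) forces V = False.
Set E = False.
Set B = True.
All clauses satisfied.

U = False; R = True; E = False; H = False; B = True; V = False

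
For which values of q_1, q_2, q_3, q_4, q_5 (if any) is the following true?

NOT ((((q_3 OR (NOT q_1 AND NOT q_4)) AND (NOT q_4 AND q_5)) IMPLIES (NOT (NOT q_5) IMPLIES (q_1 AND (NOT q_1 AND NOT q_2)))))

q_1: False, q_2: False, q_3: True, q_4: False, q_5: True

  NOT ((((q_3 OR (NOT q_1 AND NOT q_4)) AND (NOT q_4 AND q_5)) IMPLIES (NOT (NOT q_5) IMPLIES (q_1 AND (NOT q_1 AND NOT q_2))))) = True
    ((q_3 OR (NOT q_1 AND NOT q_4)) AND (NOT q_4 AND q_5)) IMPLIES (NOT (NOT q_5) IMPLIES (q_1 AND (NOT q_1 AND NOT q_2))) = False
      (q_3 OR (NOT q_1 AND NOT q_4)) AND (NOT q_4 AND q_5) = True
        q_3 OR (NOT q_1 AND NOT q_4) = True
          NOT q_1 AND NOT q_4 = True
            NOT q_1 = True
            NOT q_4 = True
        NOT q_4 AND q_5 = True
          NOT q_4 = True
      NOT (NOT q_5) IMPLIES (q_1 AND (NOT q_1 AND NOT q_2)) = False
        NOT (NOT q_5) = True
          NOT q_5 = False
        q_1 AND (NOT q_1 AND NOT q_2) = False
          NOT q_1 AND NOT q_2 = True
            NOT q_1 = True
            NOT q_2 = True
The formula evaluates to True.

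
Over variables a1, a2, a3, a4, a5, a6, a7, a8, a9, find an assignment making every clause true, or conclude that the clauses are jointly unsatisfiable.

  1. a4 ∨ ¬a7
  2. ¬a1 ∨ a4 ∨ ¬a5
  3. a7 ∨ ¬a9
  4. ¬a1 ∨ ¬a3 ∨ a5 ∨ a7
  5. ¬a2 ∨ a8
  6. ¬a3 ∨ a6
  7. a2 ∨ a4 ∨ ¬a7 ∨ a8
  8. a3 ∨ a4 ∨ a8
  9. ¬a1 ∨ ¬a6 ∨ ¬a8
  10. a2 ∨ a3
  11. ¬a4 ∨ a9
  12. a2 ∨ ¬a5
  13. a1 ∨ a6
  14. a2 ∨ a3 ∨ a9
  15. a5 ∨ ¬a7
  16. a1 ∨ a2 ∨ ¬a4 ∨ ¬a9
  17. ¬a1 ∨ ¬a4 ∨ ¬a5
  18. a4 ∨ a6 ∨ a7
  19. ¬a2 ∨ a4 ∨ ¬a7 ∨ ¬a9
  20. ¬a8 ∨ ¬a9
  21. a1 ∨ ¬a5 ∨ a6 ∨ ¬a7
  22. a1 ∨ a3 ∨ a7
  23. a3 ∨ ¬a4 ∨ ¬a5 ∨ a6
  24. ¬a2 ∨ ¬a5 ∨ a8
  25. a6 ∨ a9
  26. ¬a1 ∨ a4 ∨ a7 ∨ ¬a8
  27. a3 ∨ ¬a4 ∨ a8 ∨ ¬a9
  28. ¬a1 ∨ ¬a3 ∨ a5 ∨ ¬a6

Set a1 = False.
  then (a1 ∨ a6) forces a6 = True.
Set a2 = True.
  then (¬a2 ∨ a8) forces a8 = True.
  then (¬a8 ∨ ¬a9) forces a9 = False.
  then (¬a4 ∨ a9) forces a4 = False.
  then (a4 ∨ ¬a7) forces a7 = False.
  then (a1 ∨ a3 ∨ a7) forces a3 = True.
Set a5 = True.
All clauses satisfied.

a1 = False, a2 = True, a3 = True, a4 = False, a5 = True, a6 = True, a7 = False, a8 = True, a9 = False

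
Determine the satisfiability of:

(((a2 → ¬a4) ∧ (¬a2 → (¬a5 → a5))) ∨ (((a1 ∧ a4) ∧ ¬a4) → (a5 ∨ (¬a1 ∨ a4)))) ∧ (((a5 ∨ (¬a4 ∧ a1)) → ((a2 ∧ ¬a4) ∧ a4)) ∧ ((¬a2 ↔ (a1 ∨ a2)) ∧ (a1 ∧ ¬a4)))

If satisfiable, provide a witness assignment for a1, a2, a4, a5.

Case a4 = True: the conjunct ¬a4 is False.
Case a4 = False: the formula simplifies to ¬((a5 ∨ a1)) ∧ ((¬a2 ↔ (a1 ∨ a2)) ∧ a1).
  a1 = True: the conjunct ¬((a5 ∨ a1)) becomes ¬((a5 ∨ True)) = False.
  a1 = False: the conjunct a1 is False.
Both cases fail — unsatisfiable.

No satisfying assignment exists.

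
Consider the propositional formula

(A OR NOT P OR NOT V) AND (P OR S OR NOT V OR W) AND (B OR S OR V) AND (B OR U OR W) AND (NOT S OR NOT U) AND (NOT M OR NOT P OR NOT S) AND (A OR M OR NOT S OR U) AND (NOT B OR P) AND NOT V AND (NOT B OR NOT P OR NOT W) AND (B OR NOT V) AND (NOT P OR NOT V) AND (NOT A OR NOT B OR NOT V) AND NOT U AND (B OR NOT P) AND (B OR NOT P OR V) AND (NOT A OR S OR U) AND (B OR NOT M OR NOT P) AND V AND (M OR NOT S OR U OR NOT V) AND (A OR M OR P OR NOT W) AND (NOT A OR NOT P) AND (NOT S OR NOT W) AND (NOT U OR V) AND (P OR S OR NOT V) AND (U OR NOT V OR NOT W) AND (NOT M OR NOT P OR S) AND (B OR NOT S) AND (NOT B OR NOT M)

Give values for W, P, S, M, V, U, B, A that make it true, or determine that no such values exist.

Unsatisfiable

Case V = True:
  Clause (NOT V) is falsified — contradiction.
Case V = False:
  Clause (V) is falsified — contradiction.
Both cases fail, so the formula is unsatisfiable.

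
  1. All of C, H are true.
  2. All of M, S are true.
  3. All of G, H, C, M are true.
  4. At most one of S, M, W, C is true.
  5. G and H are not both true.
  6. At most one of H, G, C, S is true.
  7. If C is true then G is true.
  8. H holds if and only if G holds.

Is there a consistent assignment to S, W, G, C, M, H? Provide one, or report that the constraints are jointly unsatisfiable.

Case S = True:
  (1) forces C = True.
  Constraint (4) is violated (S=T, C=T) — contradiction.
Case S = False:
  Constraint (2) is violated (S=F) — contradiction.
Both cases fail — unsatisfiable.

No satisfying assignment exists.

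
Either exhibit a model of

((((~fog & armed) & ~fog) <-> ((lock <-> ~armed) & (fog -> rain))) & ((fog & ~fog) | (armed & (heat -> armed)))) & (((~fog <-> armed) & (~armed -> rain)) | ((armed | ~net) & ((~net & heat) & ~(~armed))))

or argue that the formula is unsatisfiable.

rain = False; heat = True; armed = True; fog = False; lock = False; net = True

  (((~fog & armed) & ~fog) <-> ((lock <-> ~armed) & (fog -> rain))) & ((fog & ~fog) | (armed & (heat -> armed))) = True
    ((~fog & armed) & ~fog) <-> ((lock <-> ~armed) & (fog -> rain)) = True
      (~fog & armed) & ~fog = True
        ~fog & armed = True
          ~fog = True
        ~fog = True
      (lock <-> ~armed) & (fog -> rain) = True
        lock <-> ~armed = True
          ~armed = False
        fog -> rain = True
    (fog & ~fog) | (armed & (heat -> armed)) = True
      fog & ~fog = False
        ~fog = True
      armed & (heat -> armed) = True
        heat -> armed = True
  ((~fog <-> armed) & (~armed -> rain)) | ((armed | ~net) & ((~net & heat) & ~(~armed))) = True
    (~fog <-> armed) & (~armed -> rain) = True
      ~fog <-> armed = True
        ~fog = True
      ~armed -> rain = True
        ~armed = False
    (armed | ~net) & ((~net & heat) & ~(~armed)) = False
      armed | ~net = True
        ~net = False
      (~net & heat) & ~(~armed) = False
        ~net & heat = False
          ~net = False
        ~(~armed) = True
          ~armed = False
Both conjuncts True, so the formula holds.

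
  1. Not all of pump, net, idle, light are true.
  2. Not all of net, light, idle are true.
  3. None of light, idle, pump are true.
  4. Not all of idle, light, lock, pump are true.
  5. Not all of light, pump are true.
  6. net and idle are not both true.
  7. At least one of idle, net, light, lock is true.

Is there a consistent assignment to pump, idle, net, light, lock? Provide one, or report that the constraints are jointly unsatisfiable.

pump=F, idle=F, net=T, light=F, lock=T

  (1) {pump, net, idle, light}: 1/4 true — not all ✓
  (2) {net, light, idle}: 1/3 true — not all ✓
  (3) {light, idle, pump}: 0 true — none ✓
  (4) {idle, light, lock, pump}: 1/4 true — not all ✓
  (5) {light, pump}: 0/2 true — not all ✓
  (6) net=T, idle=F — not both ✓
  (7) {idle, net, light, lock}: 2 true — at least one ✓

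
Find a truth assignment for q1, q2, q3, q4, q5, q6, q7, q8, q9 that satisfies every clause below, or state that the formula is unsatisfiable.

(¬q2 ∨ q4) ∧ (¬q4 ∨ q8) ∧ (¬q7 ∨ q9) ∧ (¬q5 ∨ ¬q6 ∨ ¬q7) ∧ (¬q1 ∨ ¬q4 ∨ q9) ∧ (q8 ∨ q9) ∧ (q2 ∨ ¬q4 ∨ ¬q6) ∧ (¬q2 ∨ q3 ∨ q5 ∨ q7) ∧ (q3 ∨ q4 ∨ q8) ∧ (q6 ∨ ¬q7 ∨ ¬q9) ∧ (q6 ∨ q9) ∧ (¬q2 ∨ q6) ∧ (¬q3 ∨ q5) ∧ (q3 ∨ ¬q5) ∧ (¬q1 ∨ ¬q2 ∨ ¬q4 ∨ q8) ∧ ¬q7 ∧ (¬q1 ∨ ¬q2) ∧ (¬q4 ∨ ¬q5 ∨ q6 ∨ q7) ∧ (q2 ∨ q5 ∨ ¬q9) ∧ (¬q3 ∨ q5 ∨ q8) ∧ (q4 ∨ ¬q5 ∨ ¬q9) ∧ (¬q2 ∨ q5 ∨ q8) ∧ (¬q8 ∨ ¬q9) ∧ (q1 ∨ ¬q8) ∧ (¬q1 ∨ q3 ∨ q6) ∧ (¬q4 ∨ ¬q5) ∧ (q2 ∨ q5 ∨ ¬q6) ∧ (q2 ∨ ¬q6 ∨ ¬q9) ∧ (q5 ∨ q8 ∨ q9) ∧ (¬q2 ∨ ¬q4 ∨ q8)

Unit clause (¬q7) forces q7 = False.
Set q1 = True.
  then (¬q1 ∨ ¬q2) forces q2 = False.
Set q3 = True.
  then (¬q3 ∨ q5) forces q5 = True.
  then (¬q4 ∨ ¬q5) forces q4 = False.
  then (q4 ∨ ¬q5 ∨ ¬q9) forces q9 = False.
  then (q8 ∨ q9) forces q8 = True.
  then (q6 ∨ q9) forces q6 = True.
All clauses satisfied.

q1 = True, q2 = False, q3 = True, q4 = False, q5 = True, q6 = True, q7 = False, q8 = True, q9 = False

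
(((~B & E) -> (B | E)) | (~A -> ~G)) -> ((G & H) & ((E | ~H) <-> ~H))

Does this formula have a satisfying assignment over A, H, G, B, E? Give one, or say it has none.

A = False, H = True, G = True, B = False, E = False

  (((~B & E) -> (B | E)) | (~A -> ~G)) -> ((G & H) & ((E | ~H) <-> ~H)) = True
    ((~B & E) -> (B | E)) | (~A -> ~G) = True
      (~B & E) -> (B | E) = True
        ~B & E = False
          ~B = True
        B | E = False
      ~A -> ~G = False
        ~A = True
        ~G = False
    (G & H) & ((E | ~H) <-> ~H) = True
      G & H = True
      (E | ~H) <-> ~H = True
        E | ~H = False
          ~H = False
        ~H = False
The formula evaluates to True.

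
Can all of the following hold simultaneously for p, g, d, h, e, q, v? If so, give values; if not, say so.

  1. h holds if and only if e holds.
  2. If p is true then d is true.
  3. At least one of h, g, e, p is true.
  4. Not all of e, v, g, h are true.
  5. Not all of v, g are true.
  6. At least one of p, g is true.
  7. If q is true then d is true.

p = True, g = False, d = True, h = True, e = True, q = False, v = True

  (1) h=T, e=T — same ✓
  (2) p=T ⇒ d: T ✓
  (3) {h, g, e, p}: 3 true — at least one ✓
  (4) {e, v, g, h}: 3/4 true — not all ✓
  (5) {v, g}: 1/2 true — not all ✓
  (6) {p, g}: 1 true — at least one ✓
  (7) q=F ⇒ d: vacuous ✓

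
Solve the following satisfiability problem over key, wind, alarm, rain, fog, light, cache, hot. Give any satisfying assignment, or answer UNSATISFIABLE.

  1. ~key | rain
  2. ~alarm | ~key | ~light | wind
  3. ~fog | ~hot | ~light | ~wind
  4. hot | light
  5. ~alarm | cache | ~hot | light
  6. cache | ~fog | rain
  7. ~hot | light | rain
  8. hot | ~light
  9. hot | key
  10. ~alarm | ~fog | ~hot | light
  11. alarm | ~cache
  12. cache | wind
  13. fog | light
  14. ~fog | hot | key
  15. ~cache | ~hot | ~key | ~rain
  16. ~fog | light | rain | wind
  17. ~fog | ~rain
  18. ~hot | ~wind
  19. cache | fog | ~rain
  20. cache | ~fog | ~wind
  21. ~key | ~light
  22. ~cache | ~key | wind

key=F, wind=F, alarm=T, rain=F, fog=T, light=T, cache=T, hot=T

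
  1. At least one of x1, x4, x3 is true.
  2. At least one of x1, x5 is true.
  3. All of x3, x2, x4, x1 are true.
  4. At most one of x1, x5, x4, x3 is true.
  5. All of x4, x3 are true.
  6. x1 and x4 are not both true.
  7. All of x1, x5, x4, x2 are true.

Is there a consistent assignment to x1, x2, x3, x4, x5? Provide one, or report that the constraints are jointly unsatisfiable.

Case x1 = True:
  (3) forces x3 = True.
  Constraint (4) is violated (x1=T, x3=T) — contradiction.
Case x1 = False:
  Constraint (3) is violated (x1=F) — contradiction.
Both cases fail — unsatisfiable.

Unsatisfiable — no assignment works.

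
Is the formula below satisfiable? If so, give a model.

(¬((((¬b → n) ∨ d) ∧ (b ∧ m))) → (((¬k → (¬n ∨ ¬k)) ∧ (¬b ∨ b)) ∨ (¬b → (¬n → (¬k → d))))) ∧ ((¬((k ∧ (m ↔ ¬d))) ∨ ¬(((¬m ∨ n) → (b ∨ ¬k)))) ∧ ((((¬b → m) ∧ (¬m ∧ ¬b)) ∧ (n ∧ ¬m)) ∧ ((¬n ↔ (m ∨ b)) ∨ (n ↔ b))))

Unsatisfiable — no assignment works.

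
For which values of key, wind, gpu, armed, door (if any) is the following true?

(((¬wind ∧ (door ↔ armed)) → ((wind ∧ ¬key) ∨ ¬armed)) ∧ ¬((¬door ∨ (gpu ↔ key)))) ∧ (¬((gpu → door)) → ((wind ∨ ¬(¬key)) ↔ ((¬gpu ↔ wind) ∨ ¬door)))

key=F, wind=T, gpu=T, armed=T, door=T

  ((¬wind ∧ (door ↔ armed)) → ((wind ∧ ¬key) ∨ ¬armed)) ∧ ¬((¬door ∨ (gpu ↔ key))) = True
    (¬wind ∧ (door ↔ armed)) → ((wind ∧ ¬key) ∨ ¬armed) = True
      ¬wind ∧ (door ↔ armed) = False
        ¬wind = False
        door ↔ armed = True
      (wind ∧ ¬key) ∨ ¬armed = True
        wind ∧ ¬key = True
          ¬key = True
        ¬armed = False
    ¬((¬door ∨ (gpu ↔ key))) = True
      ¬door ∨ (gpu ↔ key) = False
        ¬door = False
        gpu ↔ key = False
  ¬((gpu → door)) → ((wind ∨ ¬(¬key)) ↔ ((¬gpu ↔ wind) ∨ ¬door)) = True
    ¬((gpu → door)) = False
      gpu → door = True
    (wind ∨ ¬(¬key)) ↔ ((¬gpu ↔ wind) ∨ ¬door) = False
      wind ∨ ¬(¬key) = True
        ¬(¬key) = False
          ¬key = True
      (¬gpu ↔ wind) ∨ ¬door = False
        ¬gpu ↔ wind = False
          ¬gpu = False
        ¬door = False
Both conjuncts True, so the formula holds.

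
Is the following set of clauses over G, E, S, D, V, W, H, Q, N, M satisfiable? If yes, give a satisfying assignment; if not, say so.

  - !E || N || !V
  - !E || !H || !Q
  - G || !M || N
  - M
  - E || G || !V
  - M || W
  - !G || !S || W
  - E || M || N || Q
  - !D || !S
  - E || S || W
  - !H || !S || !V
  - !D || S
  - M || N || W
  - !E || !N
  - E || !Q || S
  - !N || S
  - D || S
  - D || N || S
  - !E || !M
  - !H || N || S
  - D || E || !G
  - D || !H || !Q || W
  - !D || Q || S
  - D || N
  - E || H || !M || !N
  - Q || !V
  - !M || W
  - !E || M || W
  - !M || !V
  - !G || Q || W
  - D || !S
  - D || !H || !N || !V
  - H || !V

UNSATISFIABLE

Case S = True:
  (M) forces M = True.
  (!D || !S) forces D = False.
  Clause (D || !S) is falsified — contradiction.
Case S = False:
  (M) forces M = True.
  (!D || S) forces D = False.
  Clause (D || S) is falsified — contradiction.
Both cases fail, so the formula is unsatisfiable.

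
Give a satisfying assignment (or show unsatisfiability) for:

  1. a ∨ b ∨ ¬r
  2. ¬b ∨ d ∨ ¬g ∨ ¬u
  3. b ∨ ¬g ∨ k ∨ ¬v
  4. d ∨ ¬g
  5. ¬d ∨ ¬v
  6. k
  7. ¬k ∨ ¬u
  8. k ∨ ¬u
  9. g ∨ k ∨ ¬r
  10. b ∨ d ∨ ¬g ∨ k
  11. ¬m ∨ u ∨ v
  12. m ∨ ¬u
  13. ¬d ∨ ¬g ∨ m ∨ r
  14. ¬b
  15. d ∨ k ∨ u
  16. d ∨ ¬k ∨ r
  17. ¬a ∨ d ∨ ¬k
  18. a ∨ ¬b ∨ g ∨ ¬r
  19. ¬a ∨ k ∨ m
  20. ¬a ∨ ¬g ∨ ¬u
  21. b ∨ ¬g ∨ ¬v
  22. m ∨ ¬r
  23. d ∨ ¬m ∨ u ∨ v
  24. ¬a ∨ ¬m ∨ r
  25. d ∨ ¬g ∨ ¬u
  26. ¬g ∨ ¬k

k = True, g = False, r = False, d = True, v = False, b = False, u = False, m = False, a = True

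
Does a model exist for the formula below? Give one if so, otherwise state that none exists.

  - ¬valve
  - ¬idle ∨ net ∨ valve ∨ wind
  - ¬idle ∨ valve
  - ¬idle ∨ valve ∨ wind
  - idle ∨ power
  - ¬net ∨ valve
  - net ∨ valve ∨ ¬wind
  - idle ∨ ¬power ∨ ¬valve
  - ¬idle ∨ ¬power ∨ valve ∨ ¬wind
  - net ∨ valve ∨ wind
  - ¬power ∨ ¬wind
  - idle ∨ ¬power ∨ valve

UNSATISFIABLE

Case valve = True:
  Clause (¬valve) is falsified — contradiction.
Case valve = False:
  (¬idle ∨ valve) forces idle = False.
  (idle ∨ power) forces power = True.
  Clause (idle ∨ ¬power ∨ valve) is falsified — contradiction.
Both cases fail, so the formula is unsatisfiable.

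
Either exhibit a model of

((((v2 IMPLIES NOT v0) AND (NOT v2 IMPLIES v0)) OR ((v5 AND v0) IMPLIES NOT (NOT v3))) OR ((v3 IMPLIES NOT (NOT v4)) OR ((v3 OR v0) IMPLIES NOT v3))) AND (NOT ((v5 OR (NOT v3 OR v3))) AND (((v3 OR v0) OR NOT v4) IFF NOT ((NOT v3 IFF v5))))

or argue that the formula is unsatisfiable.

The conjunct NOT ((v5 OR (NOT v3 OR v3))) is unsatisfiable on its own:
  v3=F, v5=F: evaluates to False.
  v3=F, v5=T: evaluates to False.
  v3=T, v5=F: evaluates to False.
  v3=T, v5=T: evaluates to False.
So the whole conjunction is unsatisfiable.

Unsatisfiable — no assignment works.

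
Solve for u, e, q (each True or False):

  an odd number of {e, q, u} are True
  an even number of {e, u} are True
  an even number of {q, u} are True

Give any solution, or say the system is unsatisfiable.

u = True, e = True, q = True

{e, q, u}: 3 true → odd ✓
{e, u}: 2 true → even ✓
{q, u}: 2 true → even ✓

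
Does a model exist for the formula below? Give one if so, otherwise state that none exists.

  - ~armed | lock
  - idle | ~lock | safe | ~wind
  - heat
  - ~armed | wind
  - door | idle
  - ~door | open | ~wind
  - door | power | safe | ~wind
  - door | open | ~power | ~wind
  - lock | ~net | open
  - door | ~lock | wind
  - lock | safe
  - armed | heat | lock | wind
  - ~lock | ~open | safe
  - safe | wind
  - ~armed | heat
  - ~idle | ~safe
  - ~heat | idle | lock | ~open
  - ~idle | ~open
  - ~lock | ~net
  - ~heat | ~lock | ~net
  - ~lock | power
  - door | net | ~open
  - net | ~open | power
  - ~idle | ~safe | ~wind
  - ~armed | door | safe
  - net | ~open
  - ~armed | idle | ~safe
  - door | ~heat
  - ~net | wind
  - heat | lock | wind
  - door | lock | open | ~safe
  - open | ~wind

Unit clause (heat) forces heat = True.
In (door | ~heat) only door is left, so door = True.
Try safe = False:
  (lock | safe) forces lock = True.
  (~lock | ~open | safe) forces open = False.
  (~door | open | ~wind) forces wind = False.
  clause (safe | wind) is falsified — backtrack.
So safe = True.
  then (~idle | ~safe) forces idle = False.
  then (~armed | idle | ~safe) forces armed = False.
Try wind = True:
  (~door | open | ~wind) forces open = True.
  (~heat | idle | lock | ~open) forces lock = True.
  (~lock | ~net) forces net = False.
  clause (net | ~open) is falsified — backtrack.
So wind = False.
  then (~net | wind) forces net = False.
  then (net | ~open) forces open = False.
Set lock = True.
  then (~lock | power) forces power = True.
All clauses satisfied.

safe: True; armed: False; door: True; wind: False; net: False; open: False; heat: True; lock: True; power: True; idle: False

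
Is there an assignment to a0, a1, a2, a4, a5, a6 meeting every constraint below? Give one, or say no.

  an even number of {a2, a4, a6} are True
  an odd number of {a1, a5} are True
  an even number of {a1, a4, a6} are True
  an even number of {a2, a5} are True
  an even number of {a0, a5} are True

The formula is unsatisfiable.

Adding constraints 1, 2, 3, 4 mod 2: every variable appears an even number of times on the left, so the left side is 0.
But the right sides sum to 1 (mod 2). 0 ≠ 1 — the system is inconsistent.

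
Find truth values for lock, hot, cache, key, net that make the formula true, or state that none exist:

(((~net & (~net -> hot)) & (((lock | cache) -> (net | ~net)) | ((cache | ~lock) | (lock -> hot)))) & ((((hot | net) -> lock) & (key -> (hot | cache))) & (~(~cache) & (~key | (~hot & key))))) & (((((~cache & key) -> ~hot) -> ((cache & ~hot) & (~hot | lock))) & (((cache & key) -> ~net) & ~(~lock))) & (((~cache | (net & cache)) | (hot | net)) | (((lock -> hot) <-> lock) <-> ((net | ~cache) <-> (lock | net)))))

Case cache = True: the formula simplifies to ((~net & (~net -> hot)) & (((hot | net) -> lock) & (~key | (~hot & key)))) & (((~hot & (~hot | lock)) & ((key -> ~net) & ~(~lock))) & ((net | (hot | net)) | (((lock -> hot) <-> lock) <-> (net <-> (lock | net))))).
  lock = True: simplifies to ((~net & (~net -> hot)) & (~key | (~hot & key))) & ((~hot & (key -> ~net)) & ((net | (hot | net)) | (hot <-> net))).
    net = True: the conjunct ~net is False.
    net = False: simplifies to (hot & (~key | (~hot & key))) & (~hot & (hot | ~hot)).
      hot = True: the conjunct ~hot is False.
      hot = False: the conjunct hot is False.
  lock = False: the conjunct ~(~lock) becomes ~(~False) = False.
Case cache = False: the conjunct ~(~cache) becomes ~(~False) = False.
Both cases fail — unsatisfiable.

UNSATISFIABLE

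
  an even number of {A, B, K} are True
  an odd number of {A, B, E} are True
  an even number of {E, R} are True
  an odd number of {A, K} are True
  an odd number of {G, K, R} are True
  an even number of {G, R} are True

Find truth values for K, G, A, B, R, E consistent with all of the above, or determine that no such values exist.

K: True, G: False, A: False, B: True, R: False, E: False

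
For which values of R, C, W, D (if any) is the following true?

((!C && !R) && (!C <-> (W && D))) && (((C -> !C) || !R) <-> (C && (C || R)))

The formula is unsatisfiable.

Case C = True: the conjunct !C is False.
Case C = False: the conjunct ((C -> !C) || !R) <-> (C && (C || R)) becomes (True || !R) <-> (False && R) = False.
Both cases fail — unsatisfiable.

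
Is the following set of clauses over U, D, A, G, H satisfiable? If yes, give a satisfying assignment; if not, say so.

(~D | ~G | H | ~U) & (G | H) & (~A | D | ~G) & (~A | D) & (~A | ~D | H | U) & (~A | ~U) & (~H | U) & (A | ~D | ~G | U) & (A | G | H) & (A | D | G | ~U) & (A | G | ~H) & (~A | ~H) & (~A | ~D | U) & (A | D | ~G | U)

U = True, D = False, A = False, G = True, H = False

Set U = True.
  then (~A | ~U) forces A = False.
Set D = False.
  then (A | D | G | ~U) forces G = True.
Set H = False.
All clauses satisfied.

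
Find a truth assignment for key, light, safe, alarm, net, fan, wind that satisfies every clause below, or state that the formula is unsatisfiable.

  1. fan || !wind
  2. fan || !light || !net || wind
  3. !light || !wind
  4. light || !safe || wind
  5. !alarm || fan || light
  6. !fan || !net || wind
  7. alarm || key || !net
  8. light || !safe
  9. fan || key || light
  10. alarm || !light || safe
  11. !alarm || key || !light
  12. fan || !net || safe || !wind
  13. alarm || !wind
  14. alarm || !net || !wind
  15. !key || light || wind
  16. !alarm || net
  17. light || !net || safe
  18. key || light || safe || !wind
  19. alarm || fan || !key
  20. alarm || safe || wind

key=F, light=T, safe=T, alarm=F, net=F, fan=F, wind=F

Set key = False.
Set light = True.
  then (!light || !wind) forces wind = False.
  then (!alarm || key || !light) forces alarm = False.
  then (alarm || safe || wind) forces safe = True.
  then (alarm || key || !net) forces net = False.
Set fan = False.
All clauses satisfied.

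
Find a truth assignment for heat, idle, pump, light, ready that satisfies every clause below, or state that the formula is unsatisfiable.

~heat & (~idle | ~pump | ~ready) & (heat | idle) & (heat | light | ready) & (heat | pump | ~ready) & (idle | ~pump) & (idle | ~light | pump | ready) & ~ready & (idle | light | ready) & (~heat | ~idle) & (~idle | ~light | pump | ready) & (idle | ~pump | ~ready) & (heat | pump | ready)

Unit clause (~heat) forces heat = False.
In (heat | idle) only idle is left, so idle = True.
Unit clause (~ready) forces ready = False.
In (heat | pump | ready) only pump is left, so pump = True.
In (heat | light | ready) only light is left, so light = True.
All clauses satisfied.

heat = False, idle = True, pump = True, light = True, ready = False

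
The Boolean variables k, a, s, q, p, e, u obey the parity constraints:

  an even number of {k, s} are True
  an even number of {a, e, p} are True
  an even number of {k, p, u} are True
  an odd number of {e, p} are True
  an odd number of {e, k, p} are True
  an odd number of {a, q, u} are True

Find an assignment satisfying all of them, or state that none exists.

k = False, a = True, s = False, q = False, p = False, e = True, u = False

{k, s}: 0 true → even ✓
{a, e, p}: 2 true → even ✓
{k, p, u}: 0 true → even ✓
{e, p}: 1 true → odd ✓
{e, k, p}: 1 true → odd ✓
{a, q, u}: 1 true → odd ✓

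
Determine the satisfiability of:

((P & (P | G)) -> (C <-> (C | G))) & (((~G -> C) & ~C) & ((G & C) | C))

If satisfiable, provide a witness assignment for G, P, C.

Case C = True: the conjunct ~C is False.
Case C = False: the conjunct (G & C) | C becomes (G & False) | False = False.
Both cases fail — unsatisfiable.

The formula is unsatisfiable.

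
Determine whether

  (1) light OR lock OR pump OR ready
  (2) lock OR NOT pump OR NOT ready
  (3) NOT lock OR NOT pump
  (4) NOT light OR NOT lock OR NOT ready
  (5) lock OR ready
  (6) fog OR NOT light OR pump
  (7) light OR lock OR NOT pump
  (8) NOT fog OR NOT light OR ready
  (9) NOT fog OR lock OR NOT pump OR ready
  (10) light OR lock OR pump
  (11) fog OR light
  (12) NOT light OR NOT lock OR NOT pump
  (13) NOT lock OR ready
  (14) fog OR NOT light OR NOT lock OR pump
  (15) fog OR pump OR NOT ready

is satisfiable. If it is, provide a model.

Set light = True.
Try pump = True:
  (NOT lock OR NOT pump) forces lock = False.
  (lock OR NOT pump OR NOT ready) forces ready = False.
  clause (lock OR ready) is falsified — backtrack.
So pump = False.
  then (fog OR NOT light OR pump) forces fog = True.
  then (NOT fog OR NOT light OR ready) forces ready = True.
  then (NOT light OR NOT lock OR NOT ready) forces lock = False.
All clauses satisfied.

light = True, pump = False, lock = False, ready = True, fog = True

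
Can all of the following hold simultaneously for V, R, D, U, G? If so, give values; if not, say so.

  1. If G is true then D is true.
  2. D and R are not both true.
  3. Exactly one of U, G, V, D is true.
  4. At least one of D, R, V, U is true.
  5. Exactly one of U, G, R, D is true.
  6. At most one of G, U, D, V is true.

V=F; R=F; D=T; U=F; G=F

  (1) G=F ⇒ D: vacuous ✓
  (2) D=T, R=F — not both ✓
  (3) {U, G, V, D}: 1 true — exactly one ✓
  (4) {D, R, V, U}: 1 true — at least one ✓
  (5) {U, G, R, D}: 1 true — exactly one ✓
  (6) {G, U, D, V}: 1 true — at most one ✓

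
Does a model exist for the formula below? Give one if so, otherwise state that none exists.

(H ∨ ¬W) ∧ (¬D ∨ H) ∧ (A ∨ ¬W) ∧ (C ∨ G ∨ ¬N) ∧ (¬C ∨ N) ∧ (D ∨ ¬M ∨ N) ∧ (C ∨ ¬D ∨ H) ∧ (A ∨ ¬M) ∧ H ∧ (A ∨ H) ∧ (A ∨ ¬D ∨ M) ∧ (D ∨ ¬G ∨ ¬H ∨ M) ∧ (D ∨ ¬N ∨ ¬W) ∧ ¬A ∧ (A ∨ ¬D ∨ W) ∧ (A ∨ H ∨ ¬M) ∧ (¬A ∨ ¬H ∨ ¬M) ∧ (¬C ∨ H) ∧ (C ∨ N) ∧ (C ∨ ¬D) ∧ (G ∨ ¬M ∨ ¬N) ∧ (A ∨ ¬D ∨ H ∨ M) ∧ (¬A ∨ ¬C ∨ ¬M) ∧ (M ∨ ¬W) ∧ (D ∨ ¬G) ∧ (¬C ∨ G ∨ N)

Unit clause (H) forces H = True.
Unit clause (¬A) forces A = False.
In (A ∨ ¬W) only ¬W is left, so W = False.
In (A ∨ ¬M) only ¬M is left, so M = False.
In (A ∨ ¬D ∨ M) only ¬D is left, so D = False.
In (D ∨ ¬G ∨ ¬H ∨ M) only ¬G is left, so G = False.
Try C = False:
  (C ∨ G ∨ ¬N) forces N = False.
  clause (C ∨ N) is falsified — backtrack.
So C = True.
  then (¬C ∨ N) forces N = True.
All clauses satisfied.

W: False; D: False; M: False; A: False; C: True; H: True; G: False; N: True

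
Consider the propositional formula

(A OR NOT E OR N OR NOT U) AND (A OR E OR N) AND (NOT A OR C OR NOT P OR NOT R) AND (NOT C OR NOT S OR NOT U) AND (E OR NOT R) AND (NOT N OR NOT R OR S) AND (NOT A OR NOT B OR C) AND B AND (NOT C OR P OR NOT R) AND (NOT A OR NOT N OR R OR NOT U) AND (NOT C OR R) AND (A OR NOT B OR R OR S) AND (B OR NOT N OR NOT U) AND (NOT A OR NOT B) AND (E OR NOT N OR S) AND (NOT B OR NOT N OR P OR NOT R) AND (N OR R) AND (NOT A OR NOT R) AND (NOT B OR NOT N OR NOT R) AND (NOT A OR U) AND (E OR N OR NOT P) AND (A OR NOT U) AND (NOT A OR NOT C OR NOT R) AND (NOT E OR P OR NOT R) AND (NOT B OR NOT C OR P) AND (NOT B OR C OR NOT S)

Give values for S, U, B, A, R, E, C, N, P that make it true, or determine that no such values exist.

Unit clause (B) forces B = True.
In (NOT A OR NOT B) only NOT A is left, so A = False.
In (A OR NOT U) only NOT U is left, so U = False.
Set S = False.
  then (A OR NOT B OR R OR S) forces R = True.
  then (NOT B OR NOT N OR NOT R) forces N = False.
  then (A OR E OR N) forces E = True.
  then (NOT E OR P OR NOT R) forces P = True.
Set C = True.
All clauses satisfied.

S=F, U=F, B=T, A=F, R=T, E=T, C=T, N=F, P=T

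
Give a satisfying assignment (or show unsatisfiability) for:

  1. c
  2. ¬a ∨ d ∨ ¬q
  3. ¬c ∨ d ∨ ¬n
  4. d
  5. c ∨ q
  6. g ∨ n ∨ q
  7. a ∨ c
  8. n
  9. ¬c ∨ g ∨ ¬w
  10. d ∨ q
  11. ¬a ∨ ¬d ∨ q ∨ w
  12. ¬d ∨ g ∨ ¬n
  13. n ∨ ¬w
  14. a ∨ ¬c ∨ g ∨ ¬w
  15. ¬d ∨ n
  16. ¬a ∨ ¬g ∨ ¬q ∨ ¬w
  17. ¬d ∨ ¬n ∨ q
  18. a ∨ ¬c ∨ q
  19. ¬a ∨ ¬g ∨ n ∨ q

g=T, n=T, d=T, a=F, q=T, w=T, c=T

Unit clause (c) forces c = True.
Unit clause (d) forces d = True.
Unit clause (n) forces n = True.
In (¬d ∨ g ∨ ¬n) only g is left, so g = True.
In (¬d ∨ ¬n ∨ q) only q is left, so q = True.
Set a = False.
Set w = True.
All clauses satisfied.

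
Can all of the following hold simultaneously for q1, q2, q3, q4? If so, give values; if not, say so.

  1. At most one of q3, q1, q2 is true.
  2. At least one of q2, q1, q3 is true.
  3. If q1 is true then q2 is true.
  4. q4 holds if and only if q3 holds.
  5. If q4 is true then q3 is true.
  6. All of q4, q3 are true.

q1: False, q2: False, q3: True, q4: True

  (1) {q3, q1, q2}: 1 true — at most one ✓
  (2) {q2, q1, q3}: 1 true — at least one ✓
  (3) q1=F ⇒ q2: vacuous ✓
  (4) q4=T, q3=T — same ✓
  (5) q4=T ⇒ q3: T ✓
  (6) {q4, q3}: all 2 true ✓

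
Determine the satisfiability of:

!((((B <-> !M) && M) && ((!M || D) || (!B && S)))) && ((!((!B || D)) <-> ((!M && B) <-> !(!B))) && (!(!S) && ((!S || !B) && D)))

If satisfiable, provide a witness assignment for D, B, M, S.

UNSATISFIABLE

Case B = True: the formula simplifies to !(((!M && M) && (!M || D))) && ((!D <-> !M) && (!(!S) && (!S && D))).
  S = True: the conjunct !S is False.
  S = False: the conjunct !(!S) becomes !(!False) = False.
Case B = False: the conjunct !((!B || D)) <-> ((!M && B) <-> !(!B)) becomes !True <-> (False <-> False) = False.
Both cases fail — unsatisfiable.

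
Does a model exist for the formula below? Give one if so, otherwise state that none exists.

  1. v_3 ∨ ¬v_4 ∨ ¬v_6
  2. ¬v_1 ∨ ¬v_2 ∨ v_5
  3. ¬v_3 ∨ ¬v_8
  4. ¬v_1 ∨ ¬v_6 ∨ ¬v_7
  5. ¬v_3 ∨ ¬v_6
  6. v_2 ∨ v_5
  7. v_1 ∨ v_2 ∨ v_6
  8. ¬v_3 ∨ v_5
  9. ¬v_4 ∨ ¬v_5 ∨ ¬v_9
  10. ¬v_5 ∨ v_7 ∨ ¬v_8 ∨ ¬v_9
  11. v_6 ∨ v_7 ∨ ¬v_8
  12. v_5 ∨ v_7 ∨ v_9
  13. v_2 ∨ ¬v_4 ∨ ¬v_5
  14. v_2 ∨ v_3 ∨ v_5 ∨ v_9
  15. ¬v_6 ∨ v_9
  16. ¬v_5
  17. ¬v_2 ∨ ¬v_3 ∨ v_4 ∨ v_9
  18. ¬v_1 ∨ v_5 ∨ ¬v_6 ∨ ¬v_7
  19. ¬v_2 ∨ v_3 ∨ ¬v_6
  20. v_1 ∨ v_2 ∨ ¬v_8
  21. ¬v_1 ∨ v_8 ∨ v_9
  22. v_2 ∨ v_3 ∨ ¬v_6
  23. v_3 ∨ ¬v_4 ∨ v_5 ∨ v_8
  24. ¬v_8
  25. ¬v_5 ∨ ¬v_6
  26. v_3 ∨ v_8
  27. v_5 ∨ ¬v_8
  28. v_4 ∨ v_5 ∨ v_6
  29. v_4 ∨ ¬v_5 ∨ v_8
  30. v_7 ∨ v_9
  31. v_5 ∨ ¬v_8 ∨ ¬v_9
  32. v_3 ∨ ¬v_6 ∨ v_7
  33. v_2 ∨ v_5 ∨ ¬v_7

Case v_8 = True:
  Clause (¬v_8) is falsified — contradiction.
Case v_8 = False:
  (¬v_5) forces v_5 = False.
  (v_2 ∨ v_5) forces v_2 = True.
  (¬v_1 ∨ ¬v_2 ∨ v_5) forces v_1 = False.
  (¬v_3 ∨ v_5) forces v_3 = False.
  Clause (v_3 ∨ v_8) is falsified — contradiction.
Both cases fail, so the formula is unsatisfiable.

Unsatisfiable — no assignment works.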